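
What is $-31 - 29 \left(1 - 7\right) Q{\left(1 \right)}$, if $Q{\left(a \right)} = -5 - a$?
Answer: $-1075$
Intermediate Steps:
$-31 - 29 \left(1 - 7\right) Q{\left(1 \right)} = -31 - 29 \left(1 - 7\right) \left(-5 - 1\right) = -31 - 29 \left(1 - 7\right) \left(-6\right) = -31 - 29 \left(\left(-6\right) \left(-6\right)\right) = -31 - 1044 = -1075$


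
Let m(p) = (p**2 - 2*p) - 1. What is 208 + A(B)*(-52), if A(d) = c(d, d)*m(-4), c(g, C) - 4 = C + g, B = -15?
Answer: 31304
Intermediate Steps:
c(g, C) = 4 + C + g (c(g, C) = 4 + (C + g) = 4 + C + g)
m(p) = -1 + p**2 - 2*p
A(d) = 92 + 46*d (A(d) = (4 + d + d)*(-1 + (-4)**2 - 2*(-4)) = (4 + 2*d)*(-1 + 16 + 8) = (4 + 2*d)*23 = 92 + 46*d)
208 + A(B)*(-52) = 208 + (92 + 46*(-15))*(-52) = 208 + (92 - 690)*(-52) = 208 - 598*(-52) = 208 + 31096 = 31304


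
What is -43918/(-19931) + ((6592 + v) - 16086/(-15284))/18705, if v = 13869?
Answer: 43695013789/13251205074 ≈ 3.2974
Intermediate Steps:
-43918/(-19931) + ((6592 + v) - 16086/(-15284))/18705 = -43918/(-19931) + ((6592 + 13869) - 16086/(-15284))/18705 = -43918*(-1/19931) + (20461 - 16086*(-1/15284))*(1/18705) = 43918/19931 + (20461 + 8043/7642)*(1/18705) = 43918/19931 + (156371005/7642)*(1/18705) = 43918/19931 + 727307/664854 = 43695013789/13251205074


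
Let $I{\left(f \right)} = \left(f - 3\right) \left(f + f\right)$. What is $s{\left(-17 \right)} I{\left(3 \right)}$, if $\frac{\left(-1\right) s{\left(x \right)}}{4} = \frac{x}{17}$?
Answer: $0$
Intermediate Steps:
$I{\left(f \right)} = 2 f \left(-3 + f\right)$ ($I{\left(f \right)} = \left(-3 + f\right) 2 f = 2 f \left(-3 + f\right)$)
$s{\left(x \right)} = - \frac{4 x}{17}$ ($s{\left(x \right)} = - 4 \frac{x}{17} = - \frac{4 x}{17}$)
$s{\left(-17 \right)} I{\left(3 \right)} = \left(- \frac{4}{17}\right) \left(-17\right) 2 \cdot 3 \left(-3 + 3\right) = 4 \cdot 2 \cdot 3 \cdot 0 = 4 \cdot 0 = 0$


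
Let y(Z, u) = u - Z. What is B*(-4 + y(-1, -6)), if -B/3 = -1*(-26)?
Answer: 702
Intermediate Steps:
B = -78 (B = -(-3)*(-26) = -3*26 = -78)
B*(-4 + y(-1, -6)) = -78*(-4 + (-6 - 1*(-1))) = -78*(-4 + (-6 + 1)) = -78*(-4 - 5) = -78*(-9) = 702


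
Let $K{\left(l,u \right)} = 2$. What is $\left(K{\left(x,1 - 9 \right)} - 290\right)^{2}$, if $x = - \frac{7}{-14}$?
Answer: $82944$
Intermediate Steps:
$x = \frac{1}{2}$ ($x = \left(-7\right) \left(- \frac{1}{14}\right) = \frac{1}{2} \approx 0.5$)
$\left(K{\left(x,1 - 9 \right)} - 290\right)^{2} = \left(2 - 290\right)^{2} = \left(-288\right)^{2} = 82944$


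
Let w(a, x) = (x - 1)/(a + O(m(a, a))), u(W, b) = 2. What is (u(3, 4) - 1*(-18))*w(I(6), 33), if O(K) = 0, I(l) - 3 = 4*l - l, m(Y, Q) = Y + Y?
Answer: 640/21 ≈ 30.476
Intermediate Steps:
m(Y, Q) = 2*Y
I(l) = 3 + 3*l (I(l) = 3 + (4*l - l) = 3 + 3*l)
w(a, x) = (-1 + x)/a (w(a, x) = (x - 1)/(a + 0) = (-1 + x)/a)
(u(3, 4) - 1*(-18))*w(I(6), 33) = (2 - 1*(-18))*((-1 + 33)/(3 + 3*6)) = (2 + 18)*(32/(3 + 18)) = 20*(32/21) = 640/21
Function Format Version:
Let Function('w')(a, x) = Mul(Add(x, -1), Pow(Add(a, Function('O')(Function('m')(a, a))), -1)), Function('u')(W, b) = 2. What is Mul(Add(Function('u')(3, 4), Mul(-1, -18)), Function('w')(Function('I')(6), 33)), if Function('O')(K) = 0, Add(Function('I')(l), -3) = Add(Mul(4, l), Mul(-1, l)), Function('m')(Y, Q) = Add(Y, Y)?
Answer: Rational(640, 21) ≈ 30.476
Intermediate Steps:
Function('m')(Y, Q) = Mul(2, Y)
Function('I')(l) = Add(3, Mul(3, l)) (Function('I')(l) = Add(3, Add(Mul(4, l), Mul(-1, l))) = Add(3, Mul(3, l)))
Function('w')(a, x) = Mul(Pow(a, -1), Add(-1, x)) (Function('w')(a, x) = Mul(Add(x, -1), Pow(Add(a, 0), -1)) = Mul(Add(-1, x), Pow(a, -1)) = Mul(Pow(a, -1), Add(-1, x)))
Mul(Add(Function('u')(3, 4), Mul(-1, -18)), Function('w')(Function('I')(6), 33)) = Mul(Add(2, Mul(-1, -18)), Mul(Pow(Add(3, Mul(3, 6)), -1), Add(-1, 33))) = Mul(Add(2, 18), Mul(Pow(Add(3, 18), -1), 32)) = Mul(20, Mul(Pow(21, -1), 32)) = Mul(20, Mul(Rational(1, 21), 32)) = Mul(20, Rational(32, 21)) = Rational(640, 21)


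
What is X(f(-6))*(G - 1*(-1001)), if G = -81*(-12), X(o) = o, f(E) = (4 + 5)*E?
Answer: -106542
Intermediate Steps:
f(E) = 9*E
G = 972
X(f(-6))*(G - 1*(-1001)) = (9*(-6))*(972 - 1*(-1001)) = -54*(972 + 1001) = -54*1973 = -106542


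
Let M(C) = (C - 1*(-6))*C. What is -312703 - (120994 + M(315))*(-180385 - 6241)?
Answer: 41451001531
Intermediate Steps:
M(C) = C*(6 + C) (M(C) = (C + 6)*C = (6 + C)*C = C*(6 + C))
-312703 - (120994 + M(315))*(-180385 - 6241) = -312703 - (120994 + 315*(6 + 315))*(-180385 - 6241) = -312703 - (120994 + 315*321)*(-186626) = -312703 - (120994 + 101115)*(-186626) = -312703 - 222109*(-186626) = -312703 - 1*(-41451314234) = -312703 + 41451314234 = 41451001531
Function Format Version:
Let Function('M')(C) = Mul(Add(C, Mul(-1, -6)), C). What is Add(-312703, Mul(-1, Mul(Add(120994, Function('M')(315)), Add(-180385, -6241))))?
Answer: 41451001531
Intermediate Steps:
Function('M')(C) = Mul(C, Add(6, C)) (Function('M')(C) = Mul(Add(C, 6), C) = Mul(Add(6, C), C) = Mul(C, Add(6, C)))
Add(-312703, Mul(-1, Mul(Add(120994, Function('M')(315)), Add(-180385, -6241)))) = Add(-312703, Mul(-1, Mul(Add(120994, Mul(315, Add(6, 315))), Add(-180385, -6241)))) = Add(-312703, Mul(-1, Mul(Add(120994, Mul(315, 321)), -186626))) = Add(-312703, Mul(-1, Mul(Add(120994, 101115), -186626))) = Add(-312703, Mul(-1, Mul(222109, -186626))) = Add(-312703, Mul(-1, -41451314234)) = Add(-312703, 41451314234) = 41451001531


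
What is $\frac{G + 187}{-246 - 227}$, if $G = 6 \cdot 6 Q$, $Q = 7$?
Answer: $- \frac{439}{473} \approx -0.92812$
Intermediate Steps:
$G = 252$ ($G = 6 \cdot 6 \cdot 7 = 36 \cdot 7 = 252$)
$\frac{G + 187}{-246 - 227} = \frac{252 + 187}{-246 - 227} = \frac{439}{-473} = 439 \left(- \frac{1}{473}\right) = - \frac{439}{473}$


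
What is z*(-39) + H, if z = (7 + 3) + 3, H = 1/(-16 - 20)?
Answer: -18253/36 ≈ -507.03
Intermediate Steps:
H = -1/36 (H = 1/(-36) = -1/36 ≈ -0.027778)
z = 13 (z = 10 + 3 = 13)
z*(-39) + H = 13*(-39) - 1/36 = -507 - 1/36 = -18253/36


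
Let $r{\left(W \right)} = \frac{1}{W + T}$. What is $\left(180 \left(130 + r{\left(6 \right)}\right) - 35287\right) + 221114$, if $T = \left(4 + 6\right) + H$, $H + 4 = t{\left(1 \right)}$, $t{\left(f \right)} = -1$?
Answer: $\frac{2301677}{11} \approx 2.0924 \cdot 10^{5}$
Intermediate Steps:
$H = -5$ ($H = -4 - 1 = -5$)
$T = 5$ ($T = \left(4 + 6\right) - 5 = 10 - 5 = 5$)
$r{\left(W \right)} = \frac{1}{5 + W}$ ($r{\left(W \right)} = \frac{1}{W + 5} = \frac{1}{5 + W}$)
$\left(180 \left(130 + r{\left(6 \right)}\right) - 35287\right) + 221114 = \left(180 \left(130 + \frac{1}{5 + 6}\right) - 35287\right) + 221114 = \left(180 \left(130 + \frac{1}{11}\right) - 35287\right) + 221114 = \left(180 \cdot \frac{1431}{11} - 35287\right) + 221114 = \left(\frac{257580}{11} - 35287\right) + 221114 = - \frac{130577}{11} + 221114 = \frac{2301677}{11}$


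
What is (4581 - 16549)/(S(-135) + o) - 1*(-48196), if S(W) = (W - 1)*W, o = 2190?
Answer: 495207916/10275 ≈ 48195.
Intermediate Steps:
S(W) = W*(-1 + W) (S(W) = (-1 + W)*W = W*(-1 + W))
(4581 - 16549)/(S(-135) + o) - 1*(-48196) = (4581 - 16549)/(-135*(-1 - 135) + 2190) - 1*(-48196) = -11968/(-135*(-136) + 2190) + 48196 = -11968/(18360 + 2190) + 48196 = -11968/20550 + 48196 = -11968*1/20550 + 48196 = -5984/10275 + 48196 = 495207916/10275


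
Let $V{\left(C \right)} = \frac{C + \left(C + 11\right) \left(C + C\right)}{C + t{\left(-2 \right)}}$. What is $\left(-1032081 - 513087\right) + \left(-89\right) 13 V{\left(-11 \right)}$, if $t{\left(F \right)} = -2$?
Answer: $-1546147$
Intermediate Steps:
$V{\left(C \right)} = \frac{C + 2 C \left(11 + C\right)}{-2 + C}$ ($V{\left(C \right)} = \frac{C + \left(C + 11\right) \left(C + C\right)}{C - 2} = \frac{C + \left(11 + C\right) 2 C}{-2 + C} = \frac{C + 2 C \left(11 + C\right)}{-2 + C}$)
$\left(-1032081 - 513087\right) + \left(-89\right) 13 V{\left(-11 \right)} = \left(-1032081 - 513087\right) + \left(-89\right) 13 \left(- \frac{11 \left(23 + 2 \left(-11\right)\right)}{-2 - 11}\right) = -1545168 - 1157 \left(- \frac{11 \left(23 - 22\right)}{-13}\right) = -1545168 - 1157 \left(\left(-11\right) \left(- \frac{1}{13}\right) 1\right) = -1545168 - 979 = -1546147$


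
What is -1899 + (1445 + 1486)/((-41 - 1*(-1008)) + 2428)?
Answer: -6444174/3395 ≈ -1898.1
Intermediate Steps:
-1899 + (1445 + 1486)/((-41 - 1*(-1008)) + 2428) = -1899 + 2931/((-41 + 1008) + 2428) = -1899 + 2931/(967 + 2428) = -1899 + 2931/3395 = -6444174/3395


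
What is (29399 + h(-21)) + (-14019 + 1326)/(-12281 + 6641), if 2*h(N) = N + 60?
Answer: 55311011/1880 ≈ 29421.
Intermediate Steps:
h(N) = 30 + N/2 (h(N) = (N + 60)/2 = (60 + N)/2 = 30 + N/2)
(29399 + h(-21)) + (-14019 + 1326)/(-12281 + 6641) = (29399 + (30 + (1/2)*(-21))) + (-14019 + 1326)/(-12281 + 6641) = (29399 + (30 - 21/2)) - 12693/(-5640) = (29399 + 39/2) - 12693*(-1/5640) = 58837/2 + 4231/1880 = 55311011/1880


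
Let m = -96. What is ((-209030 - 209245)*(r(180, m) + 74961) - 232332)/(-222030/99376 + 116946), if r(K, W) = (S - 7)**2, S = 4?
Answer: -519377220555472/1936900611 ≈ -2.6815e+5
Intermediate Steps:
r(K, W) = 9 (r(K, W) = (4 - 7)**2 = (-3)**2 = 9)
((-209030 - 209245)*(r(180, m) + 74961) - 232332)/(-222030/99376 + 116946) = ((-209030 - 209245)*(9 + 74961) - 232332)/(-222030/99376 + 116946) = (-418275*74970 - 232332)/(-222030*1/99376 + 116946) = (-31358076750 - 232332)/(-111015/49688 + 116946) = -31358309082/5810701833/49688 = -31358309082*49688/5810701833 = -519377220555472/1936900611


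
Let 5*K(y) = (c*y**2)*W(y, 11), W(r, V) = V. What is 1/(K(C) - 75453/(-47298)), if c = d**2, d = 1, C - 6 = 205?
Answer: 78830/7721224701 ≈ 1.0210e-5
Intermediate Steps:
C = 211 (C = 6 + 205 = 211)
c = 1 (c = 1**2 = 1)
K(y) = 11*y**2/5 (K(y) = ((1*y**2)*11)/5 = (y**2*11)/5 = (11*y**2)/5 = 11*y**2/5)
1/(K(C) - 75453/(-47298)) = 1/((11/5)*211**2 - 75453/(-47298)) = 1/((11/5)*44521 - 75453*(-1/47298)) = 1/(489731/5 + 25151/15766) = 1/(7721224701/78830) = 78830/7721224701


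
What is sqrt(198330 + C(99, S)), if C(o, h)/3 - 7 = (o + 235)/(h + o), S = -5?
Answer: sqrt(438180906)/47 ≈ 445.38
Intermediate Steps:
C(o, h) = 21 + 3*(235 + o)/(h + o) (C(o, h) = 21 + 3*((o + 235)/(h + o)) = 21 + 3*((235 + o)/(h + o)) = 21 + 3*(235 + o)/(h + o))
sqrt(198330 + C(99, S)) = sqrt(198330 + 3*(235 + 7*(-5) + 8*99)/(-5 + 99)) = sqrt(198330 + 3*(235 - 35 + 792)/94) = sqrt(198330 + 3*(1/94)*992) = sqrt(198330 + 1488/47) = sqrt(9322998/47) = sqrt(438180906)/47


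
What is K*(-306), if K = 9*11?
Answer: -30294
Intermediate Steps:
K = 99
K*(-306) = 99*(-306) = -30294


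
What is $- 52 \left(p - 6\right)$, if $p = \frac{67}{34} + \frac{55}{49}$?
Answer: $\frac{125918}{833} \approx 151.16$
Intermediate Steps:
$p = \frac{5153}{1666}$ ($p = 67 \cdot \frac{1}{34} + 55 \cdot \frac{1}{49} = \frac{67}{34} + \frac{55}{49} = \frac{5153}{1666} \approx 3.093$)
$- 52 \left(p - 6\right) = - 52 \left(\frac{5153}{1666} - 6\right) = \left(-52\right) \left(- \frac{4843}{1666}\right) = \frac{125918}{833}$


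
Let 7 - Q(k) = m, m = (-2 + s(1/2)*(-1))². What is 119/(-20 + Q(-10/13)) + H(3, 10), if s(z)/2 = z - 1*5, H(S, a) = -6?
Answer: -491/62 ≈ -7.9194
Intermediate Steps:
s(z) = -10 + 2*z (s(z) = 2*(z - 1*5) = 2*(z - 5) = 2*(-5 + z) = -10 + 2*z)
m = 49 (m = (-2 + (-10 + 2/2)*(-1))² = (-2 + (-10 + 2*(½))*(-1))² = (-2 + (-10 + 1)*(-1))² = (-2 - 9*(-1))² = (-2 + 9)² = 7² = 49)
Q(k) = -42 (Q(k) = 7 - 1*49 = 7 - 49 = -42)
119/(-20 + Q(-10/13)) + H(3, 10) = 119/(-20 - 42) - 6 = 119/(-62) - 6 = -1/62*119 - 6 = -119/62 - 6 = -491/62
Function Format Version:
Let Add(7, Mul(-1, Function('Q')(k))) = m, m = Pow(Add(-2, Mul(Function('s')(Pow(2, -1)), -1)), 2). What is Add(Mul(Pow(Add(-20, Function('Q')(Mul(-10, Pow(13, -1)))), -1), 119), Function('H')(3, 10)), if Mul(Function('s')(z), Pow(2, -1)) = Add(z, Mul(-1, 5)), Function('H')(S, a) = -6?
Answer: Rational(-491, 62) ≈ -7.9194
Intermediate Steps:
Function('s')(z) = Add(-10, Mul(2, z)) (Function('s')(z) = Mul(2, Add(z, Mul(-1, 5))) = Mul(2, Add(z, -5)) = Mul(2, Add(-5, z)) = Add(-10, Mul(2, z)))
m = 49 (m = Pow(Add(-2, Mul(Add(-10, Mul(2, Pow(2, -1))), -1)), 2) = Pow(Add(-2, Mul(Add(-10, Mul(2, Rational(1, 2))), -1)), 2) = Pow(Add(-2, Mul(Add(-10, 1), -1)), 2) = Pow(Add(-2, Mul(-9, -1)), 2) = Pow(Add(-2, 9), 2) = Pow(7, 2) = 49)
Function('Q')(k) = -42 (Function('Q')(k) = Add(7, Mul(-1, 49)) = Add(7, -49) = -42)
Add(Mul(Pow(Add(-20, Function('Q')(Mul(-10, Pow(13, -1)))), -1), 119), Function('H')(3, 10)) = Add(Mul(Pow(Add(-20, -42), -1), 119), -6) = Add(Mul(Pow(-62, -1), 119), -6) = Add(Mul(Rational(-1, 62), 119), -6) = Add(Rational(-119, 62), -6) = Rational(-491, 62)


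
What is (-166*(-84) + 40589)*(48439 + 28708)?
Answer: 4207057351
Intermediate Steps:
(-166*(-84) + 40589)*(48439 + 28708) = (13944 + 40589)*77147 = 54533*77147 = 4207057351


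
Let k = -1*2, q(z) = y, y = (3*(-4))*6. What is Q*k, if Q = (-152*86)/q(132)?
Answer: -3268/9 ≈ -363.11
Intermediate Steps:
y = -72 (y = -12*6 = -72)
q(z) = -72
k = -2
Q = 1634/9 (Q = -152*86/(-72) = -13072*(-1/72) = 1634/9 ≈ 181.56)
Q*k = (1634/9)*(-2) = -3268/9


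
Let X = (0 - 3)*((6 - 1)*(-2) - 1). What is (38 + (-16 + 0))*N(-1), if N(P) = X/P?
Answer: -726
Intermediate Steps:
X = 33 (X = -3*(5*(-2) - 1) = -3*(-10 - 1) = -3*(-11) = 33)
N(P) = 33/P
(38 + (-16 + 0))*N(-1) = (38 + (-16 + 0))*(33/(-1)) = (38 - 16)*(33*(-1)) = 22*(-33) = -726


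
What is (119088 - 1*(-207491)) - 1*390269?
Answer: -63690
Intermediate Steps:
(119088 - 1*(-207491)) - 1*390269 = (119088 + 207491) - 390269 = 326579 - 390269 = -63690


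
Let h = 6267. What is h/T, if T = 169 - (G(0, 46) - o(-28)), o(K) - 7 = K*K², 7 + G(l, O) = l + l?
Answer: -6267/21769 ≈ -0.28789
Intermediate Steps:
G(l, O) = -7 + 2*l (G(l, O) = -7 + (l + l) = -7 + 2*l)
o(K) = 7 + K³ (o(K) = 7 + K*K² = 7 + K³)
T = -21769 (T = 169 - ((-7 + 2*0) - (7 + (-28)³)) = 169 - ((-7 + 0) - (7 - 21952)) = 169 - (-7 - 1*(-21945)) = 169 - (-7 + 21945) = 169 - 1*21938 = 169 - 21938 = -21769)
h/T = 6267/(-21769) = 6267*(-1/21769) = -6267/21769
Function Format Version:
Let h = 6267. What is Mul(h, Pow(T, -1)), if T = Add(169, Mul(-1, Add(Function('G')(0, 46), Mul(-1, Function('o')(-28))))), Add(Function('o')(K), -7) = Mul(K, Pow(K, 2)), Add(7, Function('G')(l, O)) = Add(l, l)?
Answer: Rational(-6267, 21769) ≈ -0.28789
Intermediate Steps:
Function('G')(l, O) = Add(-7, Mul(2, l)) (Function('G')(l, O) = Add(-7, Add(l, l)) = Add(-7, Mul(2, l)))
Function('o')(K) = Add(7, Pow(K, 3)) (Function('o')(K) = Add(7, Mul(K, Pow(K, 2))) = Add(7, Pow(K, 3)))
T = -21769 (T = Add(169, Mul(-1, Add(Add(-7, Mul(2, 0)), Mul(-1, Add(7, Pow(-28, 3)))))) = Add(169, Mul(-1, Add(Add(-7, 0), Mul(-1, Add(7, -21952))))) = Add(169, Mul(-1, Add(-7, Mul(-1, -21945)))) = Add(169, Mul(-1, Add(-7, 21945))) = Add(169, Mul(-1, 21938)) = Add(169, -21938) = -21769)
Mul(h, Pow(T, -1)) = Mul(6267, Pow(-21769, -1)) = Mul(6267, Rational(-1, 21769)) = Rational(-6267, 21769)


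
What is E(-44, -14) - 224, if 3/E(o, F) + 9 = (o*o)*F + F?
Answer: -6076451/27127 ≈ -224.00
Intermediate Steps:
E(o, F) = 3/(-9 + F + F*o²) (E(o, F) = 3/(-9 + ((o*o)*F + F)) = 3/(-9 + (o²*F + F)) = 3/(-9 + (F*o² + F)) = 3/(-9 + (F + F*o²)) = 3/(-9 + F + F*o²))
E(-44, -14) - 224 = 3/(-9 - 14 - 14*(-44)²) - 224 = 3/(-9 - 14 - 14*1936) - 224 = 3/(-9 - 14 - 27104) - 224 = 3/(-27127) - 224 = 3*(-1/27127) - 224 = -3/27127 - 224 = -6076451/27127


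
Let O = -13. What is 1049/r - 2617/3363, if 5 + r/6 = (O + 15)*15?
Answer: 1045079/168150 ≈ 6.2152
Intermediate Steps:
r = 150 (r = -30 + 6*((-13 + 15)*15) = -30 + 6*(2*15) = -30 + 6*30 = -30 + 180 = 150)
1049/r - 2617/3363 = 1049/150 - 2617/3363 = 1045079/168150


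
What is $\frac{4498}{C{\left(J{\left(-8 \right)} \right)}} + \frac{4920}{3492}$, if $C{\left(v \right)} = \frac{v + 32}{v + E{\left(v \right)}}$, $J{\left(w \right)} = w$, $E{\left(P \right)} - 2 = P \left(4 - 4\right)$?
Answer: $- \frac{653639}{582} \approx -1123.1$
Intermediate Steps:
$E{\left(P \right)} = 2$ ($E{\left(P \right)} = 2 + P \left(4 - 4\right) = 2 + P 0 = 2 + 0 = 2$)
$C{\left(v \right)} = \frac{32 + v}{2 + v}$ ($C{\left(v \right)} = \frac{v + 32}{v + 2} = \frac{32 + v}{2 + v}$)
$\frac{4498}{C{\left(J{\left(-8 \right)} \right)}} + \frac{4920}{3492} = \frac{4498}{\frac{1}{2 - 8} \left(32 - 8\right)} + \frac{4920}{3492} = \frac{4498}{\frac{1}{-6} \cdot 24} + 4920 \cdot \frac{1}{3492} = \frac{4498}{\left(- \frac{1}{6}\right) 24} + \frac{410}{291} = \frac{4498}{-4} + \frac{410}{291} = 4498 \left(- \frac{1}{4}\right) + \frac{410}{291} = - \frac{2249}{2} + \frac{410}{291} = - \frac{653639}{582}$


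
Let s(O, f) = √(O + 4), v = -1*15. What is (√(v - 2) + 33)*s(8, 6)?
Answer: 2*√3*(33 + I*√17) ≈ 114.32 + 14.283*I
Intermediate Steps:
v = -15
s(O, f) = √(4 + O)
(√(v - 2) + 33)*s(8, 6) = (√(-15 - 2) + 33)*√(4 + 8) = (√(-17) + 33)*√12 = (I*√17 + 33)*(2*√3) = (33 + I*√17)*(2*√3) = 2*√3*(33 + I*√17)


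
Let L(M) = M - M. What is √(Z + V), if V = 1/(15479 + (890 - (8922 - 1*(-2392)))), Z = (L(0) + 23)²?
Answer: 4*√844847205/5055 ≈ 23.000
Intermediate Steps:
L(M) = 0
Z = 529 (Z = (0 + 23)² = 23² = 529)
V = 1/5055 (V = 1/(15479 + (890 - (8922 + 2392))) = 1/(15479 + (890 - 1*11314)) = 1/(15479 + (890 - 11314)) = 1/(15479 - 10424) = 1/5055 ≈ 0.00019782)
√(Z + V) = √(529 + 1/5055) = √(2674096/5055) = 4*√844847205/5055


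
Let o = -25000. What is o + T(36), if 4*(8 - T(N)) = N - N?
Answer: -24992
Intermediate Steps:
T(N) = 8 (T(N) = 8 - (N - N)/4 = 8 - ¼*0 = 8 + 0 = 8)
o + T(36) = -25000 + 8 = -24992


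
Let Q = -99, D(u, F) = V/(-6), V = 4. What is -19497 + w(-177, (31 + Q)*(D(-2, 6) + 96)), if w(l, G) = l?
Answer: -19674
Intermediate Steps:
D(u, F) = -2/3 (D(u, F) = 4/(-6) = 4*(-1/6) = -2/3)
-19497 + w(-177, (31 + Q)*(D(-2, 6) + 96)) = -19497 - 177 = -19674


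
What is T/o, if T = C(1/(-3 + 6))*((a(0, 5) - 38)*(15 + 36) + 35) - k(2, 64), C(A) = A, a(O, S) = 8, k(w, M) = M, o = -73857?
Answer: 241/31653 ≈ 0.0076138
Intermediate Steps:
T = -1687/3 (T = ((8 - 38)*(15 + 36) + 35)/(-3 + 6) - 1*64 = (-30*51 + 35)/3 - 64 = (-1530 + 35)/3 - 64 = (⅓)*(-1495) - 64 = -1495/3 - 64 = -1687/3 ≈ -562.33)
T/o = -1687/3/(-73857) = -1687/3*(-1/73857) = 241/31653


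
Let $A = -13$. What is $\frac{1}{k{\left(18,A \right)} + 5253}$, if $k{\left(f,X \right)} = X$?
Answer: $\frac{1}{5240} \approx 0.00019084$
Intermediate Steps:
$\frac{1}{k{\left(18,A \right)} + 5253} = \frac{1}{-13 + 5253} = \frac{1}{5240}$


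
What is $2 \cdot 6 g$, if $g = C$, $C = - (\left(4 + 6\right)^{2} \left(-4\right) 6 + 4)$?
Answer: $28752$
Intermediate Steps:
$C = 2396$ ($C = - (10^{2} \left(-4\right) 6 + 4) = - (100 \left(-4\right) 6 + 4) = - (\left(-400\right) 6 + 4) = - (-2400 + 4) = \left(-1\right) \left(-2396\right) = 2396$)
$g = 2396$
$2 \cdot 6 g = 2 \cdot 6 \cdot 2396 = 12 \cdot 2396 = 28752$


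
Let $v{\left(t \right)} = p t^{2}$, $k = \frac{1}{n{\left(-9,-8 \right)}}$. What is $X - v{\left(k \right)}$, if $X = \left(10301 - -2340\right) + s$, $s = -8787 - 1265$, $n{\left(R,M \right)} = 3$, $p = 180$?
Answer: $2569$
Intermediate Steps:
$s = -10052$ ($s = -8787 - 1265 = -10052$)
$X = 2589$ ($X = \left(10301 - -2340\right) - 10052 = \left(10301 + 2340\right) - 10052 = 12641 - 10052 = 2589$)
$k = \frac{1}{3} \approx 0.33333$
$v{\left(t \right)} = 180 t^{2}$
$X - v{\left(k \right)} = 2589 - \frac{180}{9} = 2589 - 180 \cdot \frac{1}{9} = 2589 - 20 = 2569$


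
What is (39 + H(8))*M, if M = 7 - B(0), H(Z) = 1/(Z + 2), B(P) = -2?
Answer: 3519/10 ≈ 351.90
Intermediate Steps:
H(Z) = 1/(2 + Z)
M = 9 (M = 7 - 1*(-2) = 7 + 2 = 9)
(39 + H(8))*M = (39 + 1/(2 + 8))*9 = (39 + 1/10)*9 = (39 + ⅒)*9 = (391/10)*9 = 3519/10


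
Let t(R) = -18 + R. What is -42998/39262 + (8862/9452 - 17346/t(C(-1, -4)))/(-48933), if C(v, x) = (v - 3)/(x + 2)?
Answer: -6763293094027/6053084259864 ≈ -1.1173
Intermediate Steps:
C(v, x) = (-3 + v)/(2 + x)
-42998/39262 + (8862/9452 - 17346/t(C(-1, -4)))/(-48933) = -42998/39262 + (8862/9452 - 17346/(-18 + (-3 - 1)/(2 - 4)))/(-48933) = -42998*1/39262 + (8862*(1/9452) - 17346/(-18 - 4/(-2)))*(-1/48933) = -21499/19631 + (4431/4726 - 17346/(-18 - ½*(-4)))*(-1/48933) = -21499/19631 + (4431/4726 - 17346/(-18 + 2))*(-1/48933) = -21499/19631 + (4431/4726 - 17346/(-16))*(-1/48933) = -21499/19631 + (4431/4726 - 17346*(-1/16))*(-1/48933) = -21499/19631 + (4431/4726 + 8673/8)*(-1/48933) = -21499/19631 + (20512023/18904)*(-1/48933) = -21499/19631 - 6837341/308343144 = -6763293094027/6053084259864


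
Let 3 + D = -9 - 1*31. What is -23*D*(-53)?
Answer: -52417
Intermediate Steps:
D = -43 (D = -3 + (-9 - 1*31) = -3 + (-9 - 31) = -3 - 40 = -43)
-23*D*(-53) = -23*(-43)*(-53) = 989*(-53) = -52417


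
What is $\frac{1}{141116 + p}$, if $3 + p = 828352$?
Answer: $\frac{1}{969465} \approx 1.0315 \cdot 10^{-6}$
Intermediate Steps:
$p = 828349$ ($p = -3 + 828352 = 828349$)
$\frac{1}{141116 + p} = \frac{1}{141116 + 828349} = \frac{1}{969465}$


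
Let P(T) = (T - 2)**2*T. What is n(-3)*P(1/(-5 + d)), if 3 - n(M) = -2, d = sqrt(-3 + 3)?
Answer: -121/25 ≈ -4.8400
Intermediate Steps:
d = 0 (d = sqrt(0) = 0)
n(M) = 5 (n(M) = 3 - 1*(-2) = 3 + 2 = 5)
P(T) = T*(-2 + T)**2 (P(T) = (-2 + T)**2*T = T*(-2 + T)**2)
n(-3)*P(1/(-5 + d)) = 5*((-2 + 1/(-5 + 0))**2/(-5 + 0)) = 5*((-2 + 1/(-5))**2/(-5)) = 5*(-(-2 - 1/5)**2/5) = 5*(-(-11/5)**2/5) = 5*(-1/5*121/25) = 5*(-121/125) = -121/25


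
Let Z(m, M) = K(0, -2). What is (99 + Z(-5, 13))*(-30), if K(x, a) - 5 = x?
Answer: -3120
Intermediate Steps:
K(x, a) = 5 + x
Z(m, M) = 5 (Z(m, M) = 5 + 0 = 5)
(99 + Z(-5, 13))*(-30) = (99 + 5)*(-30) = 104*(-30) = -3120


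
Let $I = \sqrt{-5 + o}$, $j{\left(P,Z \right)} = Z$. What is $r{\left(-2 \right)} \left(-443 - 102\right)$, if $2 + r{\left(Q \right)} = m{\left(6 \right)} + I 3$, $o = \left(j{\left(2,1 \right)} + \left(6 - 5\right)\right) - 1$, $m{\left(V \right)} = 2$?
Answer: $- 3270 i \approx - 3270.0 i$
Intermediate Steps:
$o = 1$ ($o = \left(1 + \left(6 - 5\right)\right) - 1 = \left(1 + 1\right) - 1 = 2 - 1 = 1$)
$I = 2 i$ ($I = \sqrt{-5 + 1} = \sqrt{-4} = 2 i \approx 2.0 i$)
$r{\left(Q \right)} = 6 i$ ($r{\left(Q \right)} = -2 + \left(2 + 2 i 3\right) = -2 + \left(2 + 6 i\right) = 6 i$)
$r{\left(-2 \right)} \left(-443 - 102\right) = 6 i \left(-443 - 102\right) = 6 i \left(-545\right) = - 3270 i$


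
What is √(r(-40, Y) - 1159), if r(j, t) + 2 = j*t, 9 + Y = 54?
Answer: 3*I*√329 ≈ 54.415*I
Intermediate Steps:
Y = 45 (Y = -9 + 54 = 45)
r(j, t) = -2 + j*t
√(r(-40, Y) - 1159) = √((-2 - 40*45) - 1159) = √((-2 - 1800) - 1159) = √(-1802 - 1159) = √(-2961) = 3*I*√329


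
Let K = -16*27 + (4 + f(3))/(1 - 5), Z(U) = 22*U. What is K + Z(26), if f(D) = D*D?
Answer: 547/4 ≈ 136.75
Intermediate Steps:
f(D) = D**2
K = -1741/4 (K = -16*27 + (4 + 3**2)/(1 - 5) = -432 + (4 + 9)/(-4) = -432 + 13*(-1/4) = -432 - 13/4 = -1741/4 ≈ -435.25)
K + Z(26) = -1741/4 + 22*26 = -1741/4 + 572 = 547/4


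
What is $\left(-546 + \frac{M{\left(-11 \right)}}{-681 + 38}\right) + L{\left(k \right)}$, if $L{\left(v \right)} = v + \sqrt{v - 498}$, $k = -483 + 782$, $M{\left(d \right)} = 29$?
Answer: $- \frac{158850}{643} + i \sqrt{199} \approx -247.05 + 14.107 i$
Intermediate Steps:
$k = 299$
$L{\left(v \right)} = v + \sqrt{-498 + v}$
$\left(-546 + \frac{M{\left(-11 \right)}}{-681 + 38}\right) + L{\left(k \right)} = \left(-546 + \frac{1}{-681 + 38} \cdot 29\right) + \left(299 + \sqrt{-498 + 299}\right) = \left(-546 + \frac{1}{-643} \cdot 29\right) + \left(299 + \sqrt{-199}\right) = \left(-546 - \frac{29}{643}\right) + \left(299 + i \sqrt{199}\right) = - \frac{351107}{643} + \left(299 + i \sqrt{199}\right) = - \frac{158850}{643} + i \sqrt{199}$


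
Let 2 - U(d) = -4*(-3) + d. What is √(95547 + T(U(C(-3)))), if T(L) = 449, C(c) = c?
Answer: 2*√23999 ≈ 309.83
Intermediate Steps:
U(d) = -10 - d (U(d) = 2 - (-4*(-3) + d) = 2 - (12 + d) = 2 + (-12 - d) = -10 - d)
√(95547 + T(U(C(-3)))) = √(95547 + 449) = √95996 = 2*√23999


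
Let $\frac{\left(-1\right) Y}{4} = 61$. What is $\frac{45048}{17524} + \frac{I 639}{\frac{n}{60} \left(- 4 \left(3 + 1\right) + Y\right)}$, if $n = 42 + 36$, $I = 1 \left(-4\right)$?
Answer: $\frac{577092}{56953} \approx 10.133$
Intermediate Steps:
$I = -4$
$n = 78$
$Y = -244$ ($Y = \left(-4\right) 61 = -244$)
$\frac{45048}{17524} + \frac{I 639}{\frac{n}{60} \left(- 4 \left(3 + 1\right) + Y\right)} = \frac{45048}{17524} + \frac{\left(-4\right) 639}{\frac{78}{60} \left(- 4 \left(3 + 1\right) - 244\right)} = 45048 \cdot \frac{1}{17524} - \frac{2556}{78 \cdot \frac{1}{60} \left(\left(-4\right) 4 - 244\right)} = \frac{11262}{4381} - \frac{2556}{\frac{13}{10} \left(-16 - 244\right)} = \frac{11262}{4381} - \frac{2556}{\frac{13}{10} \left(-260\right)} = \frac{11262}{4381} - \frac{2556}{-338} = \frac{11262}{4381} - - \frac{1278}{169} = \frac{11262}{4381} + \frac{1278}{169} = \frac{577092}{56953}$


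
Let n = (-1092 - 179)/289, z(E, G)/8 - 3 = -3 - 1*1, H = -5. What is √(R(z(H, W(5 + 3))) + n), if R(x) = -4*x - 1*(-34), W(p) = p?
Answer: √17803/17 ≈ 7.8487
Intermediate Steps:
z(E, G) = -8 (z(E, G) = 24 + 8*(-3 - 1*1) = 24 + 8*(-3 - 1) = 24 + 8*(-4) = 24 - 32 = -8)
R(x) = 34 - 4*x (R(x) = -4*x + 34 = 34 - 4*x)
n = -1271/289 (n = -1271*1/289 = -1271/289 ≈ -4.3979)
√(R(z(H, W(5 + 3))) + n) = √((34 - 4*(-8)) - 1271/289) = √((34 + 32) - 1271/289) = √(66 - 1271/289) = √(17803/289) = √17803/17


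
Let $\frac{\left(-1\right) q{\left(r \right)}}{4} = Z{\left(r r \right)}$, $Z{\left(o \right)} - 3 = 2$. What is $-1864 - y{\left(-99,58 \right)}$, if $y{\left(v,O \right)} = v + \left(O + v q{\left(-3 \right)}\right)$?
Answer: $-3803$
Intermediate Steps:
$Z{\left(o \right)} = 5$ ($Z{\left(o \right)} = 3 + 2 = 5$)
$q{\left(r \right)} = -20$ ($q{\left(r \right)} = \left(-4\right) 5 = -20$)
$y{\left(v,O \right)} = O - 19 v$ ($y{\left(v,O \right)} = v + \left(O + v \left(-20\right)\right) = v + \left(O - 20 v\right) = O - 19 v$)
$-1864 - y{\left(-99,58 \right)} = -1864 - \left(58 - -1881\right) = -1864 - \left(58 + 1881\right) = -1864 - 1939 = -3803$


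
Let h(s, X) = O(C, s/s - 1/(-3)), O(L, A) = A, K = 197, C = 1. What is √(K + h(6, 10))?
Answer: √1785/3 ≈ 14.083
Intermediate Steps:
h(s, X) = 4/3 (h(s, X) = s/s - 1/(-3) = 1 - 1*(-⅓) = 1 + ⅓ = 4/3)
√(K + h(6, 10)) = √(197 + 4/3) = √(595/3) = √1785/3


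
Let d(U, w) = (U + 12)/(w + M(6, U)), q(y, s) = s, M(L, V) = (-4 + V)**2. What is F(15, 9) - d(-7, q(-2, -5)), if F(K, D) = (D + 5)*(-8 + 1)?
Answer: -11373/116 ≈ -98.043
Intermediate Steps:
F(K, D) = -35 - 7*D (F(K, D) = (5 + D)*(-7) = -35 - 7*D)
d(U, w) = (12 + U)/(w + (-4 + U)**2) (d(U, w) = (U + 12)/(w + (-4 + U)**2) = (12 + U)/(w + (-4 + U)**2))
F(15, 9) - d(-7, q(-2, -5)) = (-35 - 7*9) - (12 - 7)/(-5 + (-4 - 7)**2) = (-35 - 63) - 5/(-5 + (-11)**2) = -98 - 5/(-5 + 121) = -98 - 5/116 = -11373/116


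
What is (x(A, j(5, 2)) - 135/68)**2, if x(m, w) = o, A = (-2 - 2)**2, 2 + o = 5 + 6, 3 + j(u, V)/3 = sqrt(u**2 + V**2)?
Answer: 227529/4624 ≈ 49.206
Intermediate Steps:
j(u, V) = -9 + 3*sqrt(V**2 + u**2) (j(u, V) = -9 + 3*sqrt(u**2 + V**2) = -9 + 3*sqrt(V**2 + u**2))
o = 9 (o = -2 + (5 + 6) = -2 + 11 = 9)
A = 16 (A = (-4)**2 = 16)
x(m, w) = 9
(x(A, j(5, 2)) - 135/68)**2 = (9 - 135/68)**2 = (477/68)**2 = 227529/4624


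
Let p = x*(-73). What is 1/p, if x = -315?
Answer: 1/22995 ≈ 4.3488e-5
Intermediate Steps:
p = 22995 (p = -315*(-73) = 22995)
1/p = 1/22995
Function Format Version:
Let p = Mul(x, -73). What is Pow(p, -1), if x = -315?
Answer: Rational(1, 22995) ≈ 4.3488e-5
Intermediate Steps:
p = 22995 (p = Mul(-315, -73) = 22995)
Pow(p, -1) = Pow(22995, -1) = Rational(1, 22995)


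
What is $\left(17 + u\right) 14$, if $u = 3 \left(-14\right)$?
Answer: $-350$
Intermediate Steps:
$u = -42$
$\left(17 + u\right) 14 = \left(17 - 42\right) 14 = \left(-25\right) 14 = -350$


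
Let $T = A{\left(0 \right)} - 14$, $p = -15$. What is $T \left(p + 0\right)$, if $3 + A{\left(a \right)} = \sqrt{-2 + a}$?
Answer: $255 - 15 i \sqrt{2} \approx 255.0 - 21.213 i$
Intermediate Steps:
$A{\left(a \right)} = -3 + \sqrt{-2 + a}$
$T = -17 + i \sqrt{2}$ ($T = \left(-3 + \sqrt{-2 + 0}\right) - 14 = \left(-3 + \sqrt{-2}\right) - 14 = \left(-3 + i \sqrt{2}\right) - 14 = -17 + i \sqrt{2} \approx -17.0 + 1.4142 i$)
$T \left(p + 0\right) = \left(-17 + i \sqrt{2}\right) \left(-15 + 0\right) = \left(-17 + i \sqrt{2}\right) \left(-15\right) = 255 - 15 i \sqrt{2}$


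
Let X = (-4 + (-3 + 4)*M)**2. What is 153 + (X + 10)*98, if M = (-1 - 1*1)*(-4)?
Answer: 2701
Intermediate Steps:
M = 8 (M = (-1 - 1)*(-4) = -2*(-4) = 8)
X = 16 (X = (-4 + (-3 + 4)*8)**2 = (-4 + 1*8)**2 = (-4 + 8)**2 = 4**2 = 16)
153 + (X + 10)*98 = 153 + (16 + 10)*98 = 153 + 26*98 = 153 + 2548 = 2701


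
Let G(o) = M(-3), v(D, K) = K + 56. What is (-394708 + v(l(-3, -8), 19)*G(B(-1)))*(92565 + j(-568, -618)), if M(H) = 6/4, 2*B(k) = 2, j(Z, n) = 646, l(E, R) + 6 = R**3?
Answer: -73561282301/2 ≈ -3.6781e+10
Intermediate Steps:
l(E, R) = -6 + R**3
v(D, K) = 56 + K
B(k) = 1 (B(k) = (1/2)*2 = 1)
M(H) = 3/2 (M(H) = 6*(1/4) = 3/2)
G(o) = 3/2
(-394708 + v(l(-3, -8), 19)*G(B(-1)))*(92565 + j(-568, -618)) = (-394708 + (56 + 19)*(3/2))*(92565 + 646) = (-394708 + 75*(3/2))*93211 = (-394708 + 225/2)*93211 = -789191/2*93211 = -73561282301/2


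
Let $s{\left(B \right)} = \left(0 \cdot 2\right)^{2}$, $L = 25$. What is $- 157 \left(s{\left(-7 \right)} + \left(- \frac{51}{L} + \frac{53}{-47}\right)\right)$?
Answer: $\frac{584354}{1175} \approx 497.32$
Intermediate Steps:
$s{\left(B \right)} = 0$ ($s{\left(B \right)} = 0^{2} = 0$)
$- 157 \left(s{\left(-7 \right)} + \left(- \frac{51}{L} + \frac{53}{-47}\right)\right) = - 157 \left(0 + \left(- \frac{51}{25} + \frac{53}{-47}\right)\right) = - 157 \left(0 + \left(\left(-51\right) \frac{1}{25} + 53 \left(- \frac{1}{47}\right)\right)\right) = - 157 \left(0 - \frac{3722}{1175}\right) = \left(-157\right) \left(- \frac{3722}{1175}\right) = \frac{584354}{1175}$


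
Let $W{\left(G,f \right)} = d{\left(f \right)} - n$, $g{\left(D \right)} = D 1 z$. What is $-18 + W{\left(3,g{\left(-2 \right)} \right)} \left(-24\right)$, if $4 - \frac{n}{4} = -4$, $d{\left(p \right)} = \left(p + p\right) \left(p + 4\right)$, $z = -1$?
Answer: $174$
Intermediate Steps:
$d{\left(p \right)} = 2 p \left(4 + p\right)$
$n = 32$ ($n = 16 - -16 = 16 + 16 = 32$)
$g{\left(D \right)} = - D$ ($g{\left(D \right)} = D 1 \left(-1\right) = D \left(-1\right) = - D$)
$W{\left(G,f \right)} = -32 + 2 f \left(4 + f\right)$ ($W{\left(G,f \right)} = 2 f \left(4 + f\right) - 32 = -32 + 2 f \left(4 + f\right)$)
$-18 + W{\left(3,g{\left(-2 \right)} \right)} \left(-24\right) = -18 + \left(-32 + 2 \left(\left(-1\right) \left(-2\right)\right) \left(4 - -2\right)\right) \left(-24\right) = -18 + \left(-32 + 2 \cdot 2 \left(4 + 2\right)\right) \left(-24\right) = -18 + \left(-32 + 2 \cdot 2 \cdot 6\right) \left(-24\right) = -18 + \left(-32 + 24\right) \left(-24\right) = -18 - -192 = -18 + 192 = 174$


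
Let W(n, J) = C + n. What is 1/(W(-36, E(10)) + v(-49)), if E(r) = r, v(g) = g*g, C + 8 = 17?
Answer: 1/2374 ≈ 0.00042123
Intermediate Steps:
C = 9 (C = -8 + 17 = 9)
v(g) = g²
W(n, J) = 9 + n
1/(W(-36, E(10)) + v(-49)) = 1/((9 - 36) + (-49)²) = 1/(-27 + 2401) = 1/2374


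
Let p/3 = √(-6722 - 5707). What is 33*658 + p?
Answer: 21714 + 9*I*√1381 ≈ 21714.0 + 334.46*I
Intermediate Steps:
p = 9*I*√1381 (p = 3*√(-6722 - 5707) = 3*√(-12429) = 3*(3*I*√1381) = 9*I*√1381 ≈ 334.46*I)
33*658 + p = 33*658 + 9*I*√1381 = 21714 + 9*I*√1381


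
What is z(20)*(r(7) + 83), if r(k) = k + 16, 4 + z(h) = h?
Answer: 1696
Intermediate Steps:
z(h) = -4 + h
r(k) = 16 + k
z(20)*(r(7) + 83) = (-4 + 20)*((16 + 7) + 83) = 16*(23 + 83) = 16*106 = 1696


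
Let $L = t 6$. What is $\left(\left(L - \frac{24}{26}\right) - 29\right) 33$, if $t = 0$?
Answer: $- \frac{12837}{13} \approx -987.46$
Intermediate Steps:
$L = 0$ ($L = 0 \cdot 6 = 0$)
$\left(\left(L - \frac{24}{26}\right) - 29\right) 33 = \left(\left(0 - \frac{24}{26}\right) - 29\right) 33 = \left(\left(0 - 24 \cdot \frac{1}{26}\right) - 29\right) 33 = \left(\left(0 - \frac{12}{13}\right) - 29\right) 33 = \left(- \frac{12}{13} - 29\right) 33 = \left(- \frac{389}{13}\right) 33 = - \frac{12837}{13}$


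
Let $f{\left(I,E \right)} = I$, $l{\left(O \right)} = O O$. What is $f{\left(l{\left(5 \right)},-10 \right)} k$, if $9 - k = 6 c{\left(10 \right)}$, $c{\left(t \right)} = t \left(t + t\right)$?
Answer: $-29775$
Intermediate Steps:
$l{\left(O \right)} = O^{2}$
$c{\left(t \right)} = 2 t^{2}$ ($c{\left(t \right)} = t 2 t = 2 t^{2}$)
$k = -1191$ ($k = 9 - 6 \cdot 2 \cdot 10^{2} = 9 - 6 \cdot 2 \cdot 100 = 9 - 6 \cdot 200 = 9 - 1200 = -1191$)
$f{\left(l{\left(5 \right)},-10 \right)} k = 5^{2} \left(-1191\right) = 25 \left(-1191\right) = -29775$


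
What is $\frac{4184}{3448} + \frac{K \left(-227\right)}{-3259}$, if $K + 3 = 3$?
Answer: $\frac{523}{431} \approx 1.2135$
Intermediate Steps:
$K = 0$ ($K = -3 + 3 = 0$)
$\frac{4184}{3448} + \frac{K \left(-227\right)}{-3259} = \frac{4184}{3448} + \frac{0 \left(-227\right)}{-3259} = 4184 \cdot \frac{1}{3448} + 0 \left(- \frac{1}{3259}\right) = \frac{523}{431} + 0 = \frac{523}{431}$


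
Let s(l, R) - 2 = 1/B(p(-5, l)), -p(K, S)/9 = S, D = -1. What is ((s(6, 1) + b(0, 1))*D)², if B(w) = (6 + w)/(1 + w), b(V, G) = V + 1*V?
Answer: 22201/2304 ≈ 9.6358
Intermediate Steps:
b(V, G) = 2*V (b(V, G) = V + V = 2*V)
p(K, S) = -9*S
B(w) = (6 + w)/(1 + w)
s(l, R) = 2 + (1 - 9*l)/(6 - 9*l) (s(l, R) = 2 + 1/((6 - 9*l)/(1 - 9*l)) = 2 + (1 - 9*l)/(6 - 9*l))
((s(6, 1) + b(0, 1))*D)² = (((-13 + 27*6)/(3*(-2 + 3*6)) + 2*0)*(-1))² = (((-13 + 162)/(3*(-2 + 18)) + 0)*(-1))² = (((⅓)*149/16 + 0)*(-1))² = (((⅓)*(1/16)*149 + 0)*(-1))² = ((149/48 + 0)*(-1))² = ((149/48)*(-1))² = (-149/48)² = 22201/2304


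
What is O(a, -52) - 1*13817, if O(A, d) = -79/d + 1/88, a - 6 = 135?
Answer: -15804897/1144 ≈ -13815.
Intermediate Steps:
a = 141 (a = 6 + 135 = 141)
O(A, d) = 1/88 - 79/d (O(A, d) = -79/d + 1*(1/88) = -79/d + 1/88 = 1/88 - 79/d)
O(a, -52) - 1*13817 = (1/88)*(-6952 - 52)/(-52) - 1*13817 = (1/88)*(-1/52)*(-7004) - 13817 = 1751/1144 - 13817 = -15804897/1144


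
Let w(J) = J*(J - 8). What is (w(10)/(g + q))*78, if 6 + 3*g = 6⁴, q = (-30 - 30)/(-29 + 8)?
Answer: 364/101 ≈ 3.6040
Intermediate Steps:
q = 20/7 (q = -60/(-21) = -60*(-1/21) = 20/7 ≈ 2.8571)
g = 430 (g = -2 + (⅓)*6⁴ = -2 + (⅓)*1296 = -2 + 432 = 430)
w(J) = J*(-8 + J)
(w(10)/(g + q))*78 = ((10*(-8 + 10))/(430 + 20/7))*78 = ((10*2)/(3030/7))*78 = ((7/3030)*20)*78 = (14/303)*78 = 364/101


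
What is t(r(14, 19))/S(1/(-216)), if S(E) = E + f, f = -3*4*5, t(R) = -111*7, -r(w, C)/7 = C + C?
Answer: 167832/12961 ≈ 12.949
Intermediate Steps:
r(w, C) = -14*C (r(w, C) = -7*(C + C) = -14*C)
t(R) = -777
f = -60 (f = -12*5 = -60)
S(E) = -60 + E (S(E) = E - 60 = -60 + E)
t(r(14, 19))/S(1/(-216)) = -777/(-60 + 1/(-216)) = -777/(-60 - 1/216) = -777/(-12961/216) = -777*(-216/12961) = 167832/12961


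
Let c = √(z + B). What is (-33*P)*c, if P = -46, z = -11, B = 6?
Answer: 1518*I*√5 ≈ 3394.4*I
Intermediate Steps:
c = I*√5 (c = √(-11 + 6) = √(-5) = I*√5 ≈ 2.2361*I)
(-33*P)*c = (-33*(-46))*(I*√5) = 1518*(I*√5) = 1518*I*√5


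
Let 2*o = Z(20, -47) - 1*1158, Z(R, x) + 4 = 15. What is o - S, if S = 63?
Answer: -1273/2 ≈ -636.50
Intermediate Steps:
Z(R, x) = 11 (Z(R, x) = -4 + 15 = 11)
o = -1147/2 (o = (11 - 1*1158)/2 = (11 - 1158)/2 = (½)*(-1147) = -1147/2 ≈ -573.50)
o - S = -1147/2 - 1*63 = -1147/2 - 63 = -1273/2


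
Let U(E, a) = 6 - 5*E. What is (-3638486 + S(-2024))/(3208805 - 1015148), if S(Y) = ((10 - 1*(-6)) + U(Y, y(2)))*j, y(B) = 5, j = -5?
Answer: -1229732/731219 ≈ -1.6818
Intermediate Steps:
S(Y) = -110 + 25*Y (S(Y) = ((10 - 1*(-6)) + (6 - 5*Y))*(-5) = ((10 + 6) + (6 - 5*Y))*(-5) = (16 + (6 - 5*Y))*(-5) = (22 - 5*Y)*(-5) = -110 + 25*Y)
(-3638486 + S(-2024))/(3208805 - 1015148) = (-3638486 + (-110 + 25*(-2024)))/(3208805 - 1015148) = (-3638486 + (-110 - 50600))/2193657 = (-3638486 - 50710)*(1/2193657) = -3689196*1/2193657 = -1229732/731219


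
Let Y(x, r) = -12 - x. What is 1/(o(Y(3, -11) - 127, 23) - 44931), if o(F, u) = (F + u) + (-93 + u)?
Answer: -1/45120 ≈ -2.2163e-5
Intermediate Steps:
o(F, u) = -93 + F + 2*u
1/(o(Y(3, -11) - 127, 23) - 44931) = 1/((-93 + ((-12 - 1*3) - 127) + 2*23) - 44931) = 1/((-93 + ((-12 - 3) - 127) + 46) - 44931) = 1/((-93 + (-15 - 127) + 46) - 44931) = 1/((-93 - 142 + 46) - 44931) = 1/(-189 - 44931) = 1/(-45120) = -1/45120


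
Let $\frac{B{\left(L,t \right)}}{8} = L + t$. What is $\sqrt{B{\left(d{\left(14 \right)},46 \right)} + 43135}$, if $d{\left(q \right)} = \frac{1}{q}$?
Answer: $\frac{5 \sqrt{85267}}{7} \approx 208.58$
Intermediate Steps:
$B{\left(L,t \right)} = 8 L + 8 t$ ($B{\left(L,t \right)} = 8 \left(L + t\right) = 8 L + 8 t$)
$\sqrt{B{\left(d{\left(14 \right)},46 \right)} + 43135} = \sqrt{\left(\frac{8}{14} + 8 \cdot 46\right) + 43135} = \sqrt{\left(8 \cdot \frac{1}{14} + 368\right) + 43135} = \sqrt{\left(\frac{4}{7} + 368\right) + 43135} = \sqrt{\frac{2580}{7} + 43135} = \sqrt{\frac{304525}{7}} = \frac{5 \sqrt{85267}}{7}$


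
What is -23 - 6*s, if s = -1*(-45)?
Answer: -293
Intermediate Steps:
s = 45
-23 - 6*s = -23 - 6*45 = -23 - 270 = -293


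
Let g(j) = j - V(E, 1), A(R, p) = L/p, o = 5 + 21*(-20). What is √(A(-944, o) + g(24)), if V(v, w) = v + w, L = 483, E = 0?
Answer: √3760730/415 ≈ 4.6729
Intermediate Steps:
o = -415 (o = 5 - 420 = -415)
A(R, p) = 483/p
g(j) = -1 + j (g(j) = j - (0 + 1) = j - 1*1 = j - 1 = -1 + j)
√(A(-944, o) + g(24)) = √(483/(-415) + (-1 + 24)) = √(483*(-1/415) + 23) = √(-483/415 + 23) = √(9062/415) = √3760730/415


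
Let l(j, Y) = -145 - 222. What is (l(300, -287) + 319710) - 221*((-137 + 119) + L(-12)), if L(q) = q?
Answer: 325973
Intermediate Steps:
l(j, Y) = -367
(l(300, -287) + 319710) - 221*((-137 + 119) + L(-12)) = (-367 + 319710) - 221*((-137 + 119) - 12) = 319343 - 221*(-18 - 12) = 319343 - 221*(-30) = 319343 + 6630 = 325973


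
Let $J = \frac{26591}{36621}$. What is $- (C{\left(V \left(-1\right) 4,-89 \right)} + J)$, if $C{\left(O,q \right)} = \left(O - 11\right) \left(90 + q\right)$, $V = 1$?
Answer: $\frac{522724}{36621} \approx 14.274$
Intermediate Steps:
$C{\left(O,q \right)} = \left(-11 + O\right) \left(90 + q\right)$
$J = \frac{26591}{36621}$ ($J = 26591 \cdot \frac{1}{36621} = \frac{26591}{36621} \approx 0.72611$)
$- (C{\left(V \left(-1\right) 4,-89 \right)} + J) = - (\left(-990 - -979 + 90 \cdot 1 \left(-1\right) 4 + 1 \left(-1\right) 4 \left(-89\right)\right) + \frac{26591}{36621}) = - (\left(-990 + 979 + 90 \left(\left(-1\right) 4\right) + \left(-1\right) 4 \left(-89\right)\right) + \frac{26591}{36621}) = - (\left(-990 + 979 + 90 \left(-4\right) - -356\right) + \frac{26591}{36621}) = - (\left(-990 + 979 - 360 + 356\right) + \frac{26591}{36621}) = - (-15 + \frac{26591}{36621}) = \left(-1\right) \left(- \frac{522724}{36621}\right) = \frac{522724}{36621}$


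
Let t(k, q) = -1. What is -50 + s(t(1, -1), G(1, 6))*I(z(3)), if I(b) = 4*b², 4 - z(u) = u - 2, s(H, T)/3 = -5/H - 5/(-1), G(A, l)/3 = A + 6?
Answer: 1030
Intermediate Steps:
G(A, l) = 18 + 3*A (G(A, l) = 3*(A + 6) = 3*(6 + A) = 18 + 3*A)
s(H, T) = 15 - 15/H (s(H, T) = 3*(-5/H - 5/(-1)) = 3*(-5/H - 5*(-1)) = 3*(-5/H + 5) = 3*(5 - 5/H) = 15 - 15/H)
z(u) = 6 - u (z(u) = 4 - (u - 2) = 4 - (-2 + u) = 4 + (2 - u) = 6 - u)
-50 + s(t(1, -1), G(1, 6))*I(z(3)) = -50 + (15 - 15/(-1))*(4*(6 - 1*3)²) = -50 + (15 - 15*(-1))*(4*(6 - 3)²) = -50 + (15 + 15)*(4*3²) = -50 + 30*(4*9) = -50 + 30*36 = -50 + 1080 = 1030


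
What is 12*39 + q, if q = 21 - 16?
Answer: 473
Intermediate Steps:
q = 5
12*39 + q = 12*39 + 5 = 468 + 5 = 473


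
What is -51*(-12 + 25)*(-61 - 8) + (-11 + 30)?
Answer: 45766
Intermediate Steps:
-51*(-12 + 25)*(-61 - 8) + (-11 + 30) = -663*(-69) + 19 = -51*(-897) + 19 = 45747 + 19 = 45766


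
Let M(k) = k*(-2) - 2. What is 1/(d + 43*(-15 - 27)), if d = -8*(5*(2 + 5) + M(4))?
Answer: -1/2006 ≈ -0.00049850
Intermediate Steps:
M(k) = -2 - 2*k (M(k) = -2*k - 2 = -2 - 2*k)
d = -200 (d = -8*(5*(2 + 5) + (-2 - 2*4)) = -8*(5*7 + (-2 - 8)) = -8*(35 - 10) = -8*25 = -200)
1/(d + 43*(-15 - 27)) = 1/(-200 + 43*(-15 - 27)) = 1/(-200 + 43*(-42)) = 1/(-200 - 1806) = 1/(-2006) = -1/2006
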